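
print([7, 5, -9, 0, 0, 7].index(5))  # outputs 1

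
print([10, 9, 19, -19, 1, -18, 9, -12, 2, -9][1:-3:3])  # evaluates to [9, 1]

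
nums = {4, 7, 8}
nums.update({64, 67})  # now {4, 7, 8, 64, 67}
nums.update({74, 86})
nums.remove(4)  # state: {7, 8, 64, 67, 74, 86}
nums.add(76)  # {7, 8, 64, 67, 74, 76, 86}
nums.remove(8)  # {7, 64, 67, 74, 76, 86}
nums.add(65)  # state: {7, 64, 65, 67, 74, 76, 86}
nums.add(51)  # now {7, 51, 64, 65, 67, 74, 76, 86}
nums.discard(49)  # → {7, 51, 64, 65, 67, 74, 76, 86}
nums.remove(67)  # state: {7, 51, 64, 65, 74, 76, 86}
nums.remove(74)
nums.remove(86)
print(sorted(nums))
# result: [7, 51, 64, 65, 76]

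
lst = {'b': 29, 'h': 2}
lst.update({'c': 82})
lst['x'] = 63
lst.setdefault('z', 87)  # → 87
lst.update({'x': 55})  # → {'b': 29, 'h': 2, 'c': 82, 'x': 55, 'z': 87}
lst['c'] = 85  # {'b': 29, 'h': 2, 'c': 85, 'x': 55, 'z': 87}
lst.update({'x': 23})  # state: {'b': 29, 'h': 2, 'c': 85, 'x': 23, 'z': 87}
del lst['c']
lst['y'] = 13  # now {'b': 29, 'h': 2, 'x': 23, 'z': 87, 'y': 13}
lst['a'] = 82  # {'b': 29, 'h': 2, 'x': 23, 'z': 87, 'y': 13, 'a': 82}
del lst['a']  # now {'b': 29, 'h': 2, 'x': 23, 'z': 87, 'y': 13}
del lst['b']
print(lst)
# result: {'h': 2, 'x': 23, 'z': 87, 'y': 13}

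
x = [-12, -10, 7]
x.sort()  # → [-12, -10, 7]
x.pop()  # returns 7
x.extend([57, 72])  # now [-12, -10, 57, 72]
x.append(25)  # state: [-12, -10, 57, 72, 25]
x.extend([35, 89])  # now [-12, -10, 57, 72, 25, 35, 89]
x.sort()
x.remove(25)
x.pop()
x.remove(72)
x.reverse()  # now [57, 35, -10, -12]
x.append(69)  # [57, 35, -10, -12, 69]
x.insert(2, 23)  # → [57, 35, 23, -10, -12, 69]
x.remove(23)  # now [57, 35, -10, -12, 69]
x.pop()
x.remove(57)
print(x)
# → [35, -10, -12]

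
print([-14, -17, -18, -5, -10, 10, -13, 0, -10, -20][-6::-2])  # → [-10, -18, -14]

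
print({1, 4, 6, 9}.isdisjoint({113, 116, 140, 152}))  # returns True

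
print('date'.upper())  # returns DATE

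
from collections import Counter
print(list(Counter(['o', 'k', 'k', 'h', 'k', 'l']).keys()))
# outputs ['o', 'k', 'h', 'l']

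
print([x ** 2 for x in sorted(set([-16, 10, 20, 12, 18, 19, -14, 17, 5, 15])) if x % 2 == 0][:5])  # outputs [256, 196, 100, 144, 324]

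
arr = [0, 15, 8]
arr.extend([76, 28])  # [0, 15, 8, 76, 28]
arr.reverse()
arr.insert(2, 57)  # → [28, 76, 57, 8, 15, 0]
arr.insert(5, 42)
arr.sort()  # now [0, 8, 15, 28, 42, 57, 76]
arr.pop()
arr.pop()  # 57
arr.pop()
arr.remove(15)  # [0, 8, 28]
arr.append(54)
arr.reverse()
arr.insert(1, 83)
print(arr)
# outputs [54, 83, 28, 8, 0]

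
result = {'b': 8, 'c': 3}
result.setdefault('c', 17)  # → 3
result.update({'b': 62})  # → {'b': 62, 'c': 3}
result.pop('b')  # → 62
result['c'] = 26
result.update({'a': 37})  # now {'c': 26, 'a': 37}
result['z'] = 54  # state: {'c': 26, 'a': 37, 'z': 54}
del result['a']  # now {'c': 26, 'z': 54}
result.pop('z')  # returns 54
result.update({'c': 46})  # {'c': 46}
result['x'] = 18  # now {'c': 46, 'x': 18}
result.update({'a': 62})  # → {'c': 46, 'x': 18, 'a': 62}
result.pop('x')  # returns 18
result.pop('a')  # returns 62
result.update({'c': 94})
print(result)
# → {'c': 94}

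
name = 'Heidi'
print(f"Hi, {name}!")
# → Hi, Heidi!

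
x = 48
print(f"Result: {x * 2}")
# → Result: 96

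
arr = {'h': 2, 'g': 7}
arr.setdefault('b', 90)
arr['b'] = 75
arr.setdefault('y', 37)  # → 37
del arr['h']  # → {'g': 7, 'b': 75, 'y': 37}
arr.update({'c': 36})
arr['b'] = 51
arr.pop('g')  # 7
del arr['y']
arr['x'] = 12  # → {'b': 51, 'c': 36, 'x': 12}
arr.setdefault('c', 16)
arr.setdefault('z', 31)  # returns 31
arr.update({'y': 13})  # {'b': 51, 'c': 36, 'x': 12, 'z': 31, 'y': 13}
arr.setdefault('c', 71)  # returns 36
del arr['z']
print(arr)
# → {'b': 51, 'c': 36, 'x': 12, 'y': 13}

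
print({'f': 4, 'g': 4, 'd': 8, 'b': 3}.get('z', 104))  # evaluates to 104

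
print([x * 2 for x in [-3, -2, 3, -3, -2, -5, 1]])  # [-6, -4, 6, -6, -4, -10, 2]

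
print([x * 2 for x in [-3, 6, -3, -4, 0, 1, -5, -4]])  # [-6, 12, -6, -8, 0, 2, -10, -8]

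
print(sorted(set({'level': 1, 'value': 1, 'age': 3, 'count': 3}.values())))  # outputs [1, 3]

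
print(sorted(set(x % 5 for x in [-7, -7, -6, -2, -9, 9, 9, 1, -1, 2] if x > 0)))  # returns [1, 2, 4]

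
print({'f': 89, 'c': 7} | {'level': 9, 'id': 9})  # {'f': 89, 'c': 7, 'level': 9, 'id': 9}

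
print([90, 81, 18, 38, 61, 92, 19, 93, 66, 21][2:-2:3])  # [18, 92]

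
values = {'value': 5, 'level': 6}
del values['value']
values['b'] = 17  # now {'level': 6, 'b': 17}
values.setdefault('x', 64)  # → 64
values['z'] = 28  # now {'level': 6, 'b': 17, 'x': 64, 'z': 28}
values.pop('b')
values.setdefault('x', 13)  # 64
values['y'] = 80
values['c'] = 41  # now {'level': 6, 'x': 64, 'z': 28, 'y': 80, 'c': 41}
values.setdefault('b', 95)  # 95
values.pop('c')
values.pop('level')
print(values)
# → {'x': 64, 'z': 28, 'y': 80, 'b': 95}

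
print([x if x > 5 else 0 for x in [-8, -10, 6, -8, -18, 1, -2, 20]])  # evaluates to [0, 0, 6, 0, 0, 0, 0, 20]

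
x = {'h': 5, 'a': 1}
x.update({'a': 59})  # {'h': 5, 'a': 59}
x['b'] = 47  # {'h': 5, 'a': 59, 'b': 47}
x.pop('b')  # 47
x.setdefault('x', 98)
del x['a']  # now {'h': 5, 'x': 98}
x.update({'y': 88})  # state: {'h': 5, 'x': 98, 'y': 88}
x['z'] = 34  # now {'h': 5, 'x': 98, 'y': 88, 'z': 34}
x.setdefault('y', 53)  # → 88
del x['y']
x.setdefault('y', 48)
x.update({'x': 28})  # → {'h': 5, 'x': 28, 'z': 34, 'y': 48}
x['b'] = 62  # {'h': 5, 'x': 28, 'z': 34, 'y': 48, 'b': 62}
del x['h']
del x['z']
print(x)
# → {'x': 28, 'y': 48, 'b': 62}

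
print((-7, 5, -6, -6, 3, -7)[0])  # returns -7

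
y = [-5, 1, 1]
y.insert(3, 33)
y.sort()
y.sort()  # [-5, 1, 1, 33]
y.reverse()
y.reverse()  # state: [-5, 1, 1, 33]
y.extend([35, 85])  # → [-5, 1, 1, 33, 35, 85]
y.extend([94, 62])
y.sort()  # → [-5, 1, 1, 33, 35, 62, 85, 94]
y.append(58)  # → [-5, 1, 1, 33, 35, 62, 85, 94, 58]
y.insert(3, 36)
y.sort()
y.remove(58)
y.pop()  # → 94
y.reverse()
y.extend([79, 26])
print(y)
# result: [85, 62, 36, 35, 33, 1, 1, -5, 79, 26]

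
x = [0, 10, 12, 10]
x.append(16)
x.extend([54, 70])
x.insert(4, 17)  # [0, 10, 12, 10, 17, 16, 54, 70]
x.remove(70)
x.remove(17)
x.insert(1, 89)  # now [0, 89, 10, 12, 10, 16, 54]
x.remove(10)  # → [0, 89, 12, 10, 16, 54]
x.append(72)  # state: [0, 89, 12, 10, 16, 54, 72]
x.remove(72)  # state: [0, 89, 12, 10, 16, 54]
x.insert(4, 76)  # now [0, 89, 12, 10, 76, 16, 54]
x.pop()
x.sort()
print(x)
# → [0, 10, 12, 16, 76, 89]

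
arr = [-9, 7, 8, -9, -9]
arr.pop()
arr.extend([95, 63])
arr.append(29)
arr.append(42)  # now [-9, 7, 8, -9, 95, 63, 29, 42]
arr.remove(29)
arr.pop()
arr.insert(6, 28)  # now [-9, 7, 8, -9, 95, 63, 28]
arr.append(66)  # [-9, 7, 8, -9, 95, 63, 28, 66]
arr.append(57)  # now [-9, 7, 8, -9, 95, 63, 28, 66, 57]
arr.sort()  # [-9, -9, 7, 8, 28, 57, 63, 66, 95]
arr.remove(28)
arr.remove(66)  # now [-9, -9, 7, 8, 57, 63, 95]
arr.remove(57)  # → [-9, -9, 7, 8, 63, 95]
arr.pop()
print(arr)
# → [-9, -9, 7, 8, 63]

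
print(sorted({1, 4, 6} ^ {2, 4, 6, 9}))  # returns [1, 2, 9]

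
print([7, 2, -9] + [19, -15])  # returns [7, 2, -9, 19, -15]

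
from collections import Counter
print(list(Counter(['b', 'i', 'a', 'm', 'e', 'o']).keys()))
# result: ['b', 'i', 'a', 'm', 'e', 'o']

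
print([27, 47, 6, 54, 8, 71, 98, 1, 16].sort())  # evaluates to None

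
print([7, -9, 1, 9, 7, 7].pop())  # 7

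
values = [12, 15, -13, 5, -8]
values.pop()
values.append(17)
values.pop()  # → 17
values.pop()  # 5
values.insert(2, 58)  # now [12, 15, 58, -13]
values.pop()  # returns -13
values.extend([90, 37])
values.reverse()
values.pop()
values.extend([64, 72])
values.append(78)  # [37, 90, 58, 15, 64, 72, 78]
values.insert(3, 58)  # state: [37, 90, 58, 58, 15, 64, 72, 78]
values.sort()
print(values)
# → [15, 37, 58, 58, 64, 72, 78, 90]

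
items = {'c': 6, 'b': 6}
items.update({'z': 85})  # {'c': 6, 'b': 6, 'z': 85}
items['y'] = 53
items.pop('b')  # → 6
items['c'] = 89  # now {'c': 89, 'z': 85, 'y': 53}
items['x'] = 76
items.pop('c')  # 89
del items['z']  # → {'y': 53, 'x': 76}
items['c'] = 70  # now {'y': 53, 'x': 76, 'c': 70}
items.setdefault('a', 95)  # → 95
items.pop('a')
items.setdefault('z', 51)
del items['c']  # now {'y': 53, 'x': 76, 'z': 51}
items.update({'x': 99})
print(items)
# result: {'y': 53, 'x': 99, 'z': 51}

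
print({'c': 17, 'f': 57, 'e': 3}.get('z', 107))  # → 107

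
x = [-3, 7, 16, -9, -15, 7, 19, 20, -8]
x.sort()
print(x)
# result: [-15, -9, -8, -3, 7, 7, 16, 19, 20]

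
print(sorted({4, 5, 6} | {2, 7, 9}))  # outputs [2, 4, 5, 6, 7, 9]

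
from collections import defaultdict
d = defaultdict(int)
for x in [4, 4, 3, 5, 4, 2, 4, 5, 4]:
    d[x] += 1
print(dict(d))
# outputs {4: 5, 3: 1, 5: 2, 2: 1}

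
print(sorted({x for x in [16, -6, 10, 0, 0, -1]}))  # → [-6, -1, 0, 10, 16]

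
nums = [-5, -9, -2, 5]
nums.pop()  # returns 5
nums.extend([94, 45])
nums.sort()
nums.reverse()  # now [94, 45, -2, -5, -9]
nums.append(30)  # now [94, 45, -2, -5, -9, 30]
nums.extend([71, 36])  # [94, 45, -2, -5, -9, 30, 71, 36]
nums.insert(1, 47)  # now [94, 47, 45, -2, -5, -9, 30, 71, 36]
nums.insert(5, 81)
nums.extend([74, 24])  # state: [94, 47, 45, -2, -5, 81, -9, 30, 71, 36, 74, 24]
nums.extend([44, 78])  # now [94, 47, 45, -2, -5, 81, -9, 30, 71, 36, 74, 24, 44, 78]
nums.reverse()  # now [78, 44, 24, 74, 36, 71, 30, -9, 81, -5, -2, 45, 47, 94]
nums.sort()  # [-9, -5, -2, 24, 30, 36, 44, 45, 47, 71, 74, 78, 81, 94]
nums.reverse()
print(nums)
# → [94, 81, 78, 74, 71, 47, 45, 44, 36, 30, 24, -2, -5, -9]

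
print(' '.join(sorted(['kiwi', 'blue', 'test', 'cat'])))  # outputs blue cat kiwi test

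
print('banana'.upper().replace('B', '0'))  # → 0ANANA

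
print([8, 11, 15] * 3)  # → [8, 11, 15, 8, 11, 15, 8, 11, 15]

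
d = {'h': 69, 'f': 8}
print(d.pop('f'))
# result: 8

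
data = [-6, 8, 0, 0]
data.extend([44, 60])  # [-6, 8, 0, 0, 44, 60]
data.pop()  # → 60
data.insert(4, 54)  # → [-6, 8, 0, 0, 54, 44]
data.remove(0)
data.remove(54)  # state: [-6, 8, 0, 44]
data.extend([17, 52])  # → [-6, 8, 0, 44, 17, 52]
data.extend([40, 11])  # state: [-6, 8, 0, 44, 17, 52, 40, 11]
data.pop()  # 11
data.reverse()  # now [40, 52, 17, 44, 0, 8, -6]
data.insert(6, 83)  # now [40, 52, 17, 44, 0, 8, 83, -6]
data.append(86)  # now [40, 52, 17, 44, 0, 8, 83, -6, 86]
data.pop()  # 86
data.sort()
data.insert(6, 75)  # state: [-6, 0, 8, 17, 40, 44, 75, 52, 83]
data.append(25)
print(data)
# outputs [-6, 0, 8, 17, 40, 44, 75, 52, 83, 25]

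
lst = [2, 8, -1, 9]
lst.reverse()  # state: [9, -1, 8, 2]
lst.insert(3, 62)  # [9, -1, 8, 62, 2]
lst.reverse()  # [2, 62, 8, -1, 9]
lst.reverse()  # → [9, -1, 8, 62, 2]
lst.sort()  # [-1, 2, 8, 9, 62]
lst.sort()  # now [-1, 2, 8, 9, 62]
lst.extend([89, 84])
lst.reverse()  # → [84, 89, 62, 9, 8, 2, -1]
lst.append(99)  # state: [84, 89, 62, 9, 8, 2, -1, 99]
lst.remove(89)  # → [84, 62, 9, 8, 2, -1, 99]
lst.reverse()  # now [99, -1, 2, 8, 9, 62, 84]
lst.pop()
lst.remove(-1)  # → [99, 2, 8, 9, 62]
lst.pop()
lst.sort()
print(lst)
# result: [2, 8, 9, 99]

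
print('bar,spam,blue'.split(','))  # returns ['bar', 'spam', 'blue']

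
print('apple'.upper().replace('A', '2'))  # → 2PPLE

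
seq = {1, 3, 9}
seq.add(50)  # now {1, 3, 9, 50}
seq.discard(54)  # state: {1, 3, 9, 50}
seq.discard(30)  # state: {1, 3, 9, 50}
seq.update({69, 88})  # {1, 3, 9, 50, 69, 88}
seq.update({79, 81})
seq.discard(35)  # {1, 3, 9, 50, 69, 79, 81, 88}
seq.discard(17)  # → {1, 3, 9, 50, 69, 79, 81, 88}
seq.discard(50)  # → {1, 3, 9, 69, 79, 81, 88}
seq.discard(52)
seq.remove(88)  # {1, 3, 9, 69, 79, 81}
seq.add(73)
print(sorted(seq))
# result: [1, 3, 9, 69, 73, 79, 81]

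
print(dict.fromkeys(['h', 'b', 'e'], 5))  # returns {'h': 5, 'b': 5, 'e': 5}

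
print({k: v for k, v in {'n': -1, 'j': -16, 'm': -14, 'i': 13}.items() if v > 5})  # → {'i': 13}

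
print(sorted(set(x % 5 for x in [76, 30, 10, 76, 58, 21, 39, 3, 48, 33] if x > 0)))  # [0, 1, 3, 4]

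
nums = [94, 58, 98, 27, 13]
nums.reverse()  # [13, 27, 98, 58, 94]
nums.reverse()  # [94, 58, 98, 27, 13]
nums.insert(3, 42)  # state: [94, 58, 98, 42, 27, 13]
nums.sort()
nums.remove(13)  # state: [27, 42, 58, 94, 98]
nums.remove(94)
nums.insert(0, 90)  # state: [90, 27, 42, 58, 98]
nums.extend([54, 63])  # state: [90, 27, 42, 58, 98, 54, 63]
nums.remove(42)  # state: [90, 27, 58, 98, 54, 63]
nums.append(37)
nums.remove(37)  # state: [90, 27, 58, 98, 54, 63]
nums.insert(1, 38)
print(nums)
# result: [90, 38, 27, 58, 98, 54, 63]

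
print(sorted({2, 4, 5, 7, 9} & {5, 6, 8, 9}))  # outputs [5, 9]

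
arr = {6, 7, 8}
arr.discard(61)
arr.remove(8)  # {6, 7}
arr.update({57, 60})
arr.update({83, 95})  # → {6, 7, 57, 60, 83, 95}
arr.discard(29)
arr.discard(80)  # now {6, 7, 57, 60, 83, 95}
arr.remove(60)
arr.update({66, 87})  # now {6, 7, 57, 66, 83, 87, 95}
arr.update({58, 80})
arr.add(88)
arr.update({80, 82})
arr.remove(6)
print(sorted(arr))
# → [7, 57, 58, 66, 80, 82, 83, 87, 88, 95]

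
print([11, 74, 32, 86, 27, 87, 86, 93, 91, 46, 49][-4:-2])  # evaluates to [93, 91]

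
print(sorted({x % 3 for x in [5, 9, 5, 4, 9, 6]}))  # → [0, 1, 2]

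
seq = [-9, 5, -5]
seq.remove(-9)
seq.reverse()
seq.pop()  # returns 5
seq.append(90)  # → [-5, 90]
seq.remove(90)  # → [-5]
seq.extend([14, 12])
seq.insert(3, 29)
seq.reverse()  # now [29, 12, 14, -5]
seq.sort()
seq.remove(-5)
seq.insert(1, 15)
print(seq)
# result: [12, 15, 14, 29]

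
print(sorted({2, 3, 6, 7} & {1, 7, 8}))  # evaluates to [7]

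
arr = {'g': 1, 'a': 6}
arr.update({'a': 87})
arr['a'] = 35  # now {'g': 1, 'a': 35}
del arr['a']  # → {'g': 1}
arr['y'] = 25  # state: {'g': 1, 'y': 25}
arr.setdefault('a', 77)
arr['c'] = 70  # {'g': 1, 'y': 25, 'a': 77, 'c': 70}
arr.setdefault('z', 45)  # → 45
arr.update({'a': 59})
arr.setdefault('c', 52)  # 70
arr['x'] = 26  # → {'g': 1, 'y': 25, 'a': 59, 'c': 70, 'z': 45, 'x': 26}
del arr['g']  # {'y': 25, 'a': 59, 'c': 70, 'z': 45, 'x': 26}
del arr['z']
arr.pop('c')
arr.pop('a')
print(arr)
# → {'y': 25, 'x': 26}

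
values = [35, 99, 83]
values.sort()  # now [35, 83, 99]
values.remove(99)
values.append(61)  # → [35, 83, 61]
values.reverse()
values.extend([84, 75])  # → [61, 83, 35, 84, 75]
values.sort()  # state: [35, 61, 75, 83, 84]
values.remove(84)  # [35, 61, 75, 83]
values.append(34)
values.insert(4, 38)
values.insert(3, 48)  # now [35, 61, 75, 48, 83, 38, 34]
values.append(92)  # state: [35, 61, 75, 48, 83, 38, 34, 92]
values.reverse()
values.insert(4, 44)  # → [92, 34, 38, 83, 44, 48, 75, 61, 35]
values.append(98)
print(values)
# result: [92, 34, 38, 83, 44, 48, 75, 61, 35, 98]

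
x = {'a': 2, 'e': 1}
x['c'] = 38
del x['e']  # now {'a': 2, 'c': 38}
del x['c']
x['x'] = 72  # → {'a': 2, 'x': 72}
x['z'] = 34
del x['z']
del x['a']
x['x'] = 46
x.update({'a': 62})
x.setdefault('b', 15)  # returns 15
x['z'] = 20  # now {'x': 46, 'a': 62, 'b': 15, 'z': 20}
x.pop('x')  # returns 46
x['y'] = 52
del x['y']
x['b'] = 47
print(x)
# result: {'a': 62, 'b': 47, 'z': 20}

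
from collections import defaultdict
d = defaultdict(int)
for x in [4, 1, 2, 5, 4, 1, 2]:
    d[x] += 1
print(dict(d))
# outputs {4: 2, 1: 2, 2: 2, 5: 1}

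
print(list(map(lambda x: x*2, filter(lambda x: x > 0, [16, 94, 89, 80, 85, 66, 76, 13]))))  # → [32, 188, 178, 160, 170, 132, 152, 26]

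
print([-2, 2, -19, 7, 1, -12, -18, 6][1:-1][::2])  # [2, 7, -12]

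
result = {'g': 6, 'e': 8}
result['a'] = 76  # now {'g': 6, 'e': 8, 'a': 76}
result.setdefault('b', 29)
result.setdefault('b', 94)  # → 29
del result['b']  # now {'g': 6, 'e': 8, 'a': 76}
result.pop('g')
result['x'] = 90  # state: {'e': 8, 'a': 76, 'x': 90}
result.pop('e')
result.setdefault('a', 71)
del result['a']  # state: {'x': 90}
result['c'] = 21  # {'x': 90, 'c': 21}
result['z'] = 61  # {'x': 90, 'c': 21, 'z': 61}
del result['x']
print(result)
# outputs {'c': 21, 'z': 61}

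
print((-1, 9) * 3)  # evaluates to (-1, 9, -1, 9, -1, 9)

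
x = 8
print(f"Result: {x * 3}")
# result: Result: 24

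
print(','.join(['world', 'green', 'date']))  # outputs world,green,date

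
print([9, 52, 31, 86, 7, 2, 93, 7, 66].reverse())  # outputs None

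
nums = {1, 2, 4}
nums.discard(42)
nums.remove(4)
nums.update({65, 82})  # {1, 2, 65, 82}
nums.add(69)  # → {1, 2, 65, 69, 82}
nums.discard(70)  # {1, 2, 65, 69, 82}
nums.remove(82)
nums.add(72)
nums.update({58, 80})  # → {1, 2, 58, 65, 69, 72, 80}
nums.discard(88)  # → {1, 2, 58, 65, 69, 72, 80}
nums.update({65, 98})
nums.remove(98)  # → {1, 2, 58, 65, 69, 72, 80}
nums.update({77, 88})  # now {1, 2, 58, 65, 69, 72, 77, 80, 88}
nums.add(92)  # {1, 2, 58, 65, 69, 72, 77, 80, 88, 92}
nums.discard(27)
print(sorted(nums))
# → [1, 2, 58, 65, 69, 72, 77, 80, 88, 92]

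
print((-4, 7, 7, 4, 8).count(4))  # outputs 1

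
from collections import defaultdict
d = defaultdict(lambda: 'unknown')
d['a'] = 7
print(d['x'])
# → unknown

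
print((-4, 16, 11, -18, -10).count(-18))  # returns 1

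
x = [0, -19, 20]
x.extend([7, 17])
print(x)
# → [0, -19, 20, 7, 17]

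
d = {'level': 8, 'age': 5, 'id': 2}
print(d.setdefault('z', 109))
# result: 109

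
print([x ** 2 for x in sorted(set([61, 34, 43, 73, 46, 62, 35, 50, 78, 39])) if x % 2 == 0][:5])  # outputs [1156, 2116, 2500, 3844, 6084]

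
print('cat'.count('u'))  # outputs 0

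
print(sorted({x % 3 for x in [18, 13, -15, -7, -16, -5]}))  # [0, 1, 2]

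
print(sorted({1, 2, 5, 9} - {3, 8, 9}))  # [1, 2, 5]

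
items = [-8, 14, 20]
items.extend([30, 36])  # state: [-8, 14, 20, 30, 36]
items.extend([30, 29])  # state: [-8, 14, 20, 30, 36, 30, 29]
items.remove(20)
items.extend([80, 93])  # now [-8, 14, 30, 36, 30, 29, 80, 93]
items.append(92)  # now [-8, 14, 30, 36, 30, 29, 80, 93, 92]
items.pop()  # 92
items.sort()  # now [-8, 14, 29, 30, 30, 36, 80, 93]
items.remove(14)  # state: [-8, 29, 30, 30, 36, 80, 93]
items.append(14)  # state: [-8, 29, 30, 30, 36, 80, 93, 14]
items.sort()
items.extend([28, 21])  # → [-8, 14, 29, 30, 30, 36, 80, 93, 28, 21]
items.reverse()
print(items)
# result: [21, 28, 93, 80, 36, 30, 30, 29, 14, -8]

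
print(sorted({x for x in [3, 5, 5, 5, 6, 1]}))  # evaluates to [1, 3, 5, 6]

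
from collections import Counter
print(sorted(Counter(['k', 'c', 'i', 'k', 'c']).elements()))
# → ['c', 'c', 'i', 'k', 'k']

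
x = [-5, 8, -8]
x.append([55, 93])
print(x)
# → [-5, 8, -8, [55, 93]]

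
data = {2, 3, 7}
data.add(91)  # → {2, 3, 7, 91}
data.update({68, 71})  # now {2, 3, 7, 68, 71, 91}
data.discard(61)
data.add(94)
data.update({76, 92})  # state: {2, 3, 7, 68, 71, 76, 91, 92, 94}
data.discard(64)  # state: {2, 3, 7, 68, 71, 76, 91, 92, 94}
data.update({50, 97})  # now {2, 3, 7, 50, 68, 71, 76, 91, 92, 94, 97}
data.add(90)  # {2, 3, 7, 50, 68, 71, 76, 90, 91, 92, 94, 97}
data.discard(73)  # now {2, 3, 7, 50, 68, 71, 76, 90, 91, 92, 94, 97}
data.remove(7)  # {2, 3, 50, 68, 71, 76, 90, 91, 92, 94, 97}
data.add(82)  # {2, 3, 50, 68, 71, 76, 82, 90, 91, 92, 94, 97}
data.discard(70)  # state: {2, 3, 50, 68, 71, 76, 82, 90, 91, 92, 94, 97}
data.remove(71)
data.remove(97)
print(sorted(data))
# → [2, 3, 50, 68, 76, 82, 90, 91, 92, 94]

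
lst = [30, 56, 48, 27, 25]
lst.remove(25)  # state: [30, 56, 48, 27]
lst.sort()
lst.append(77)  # [27, 30, 48, 56, 77]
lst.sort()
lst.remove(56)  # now [27, 30, 48, 77]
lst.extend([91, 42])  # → [27, 30, 48, 77, 91, 42]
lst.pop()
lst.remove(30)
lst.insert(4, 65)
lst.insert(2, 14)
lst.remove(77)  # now [27, 48, 14, 91, 65]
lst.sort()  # [14, 27, 48, 65, 91]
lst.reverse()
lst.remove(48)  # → [91, 65, 27, 14]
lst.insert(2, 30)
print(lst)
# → [91, 65, 30, 27, 14]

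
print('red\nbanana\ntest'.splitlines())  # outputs ['red', 'banana', 'test']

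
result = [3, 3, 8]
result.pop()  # 8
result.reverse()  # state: [3, 3]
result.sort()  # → [3, 3]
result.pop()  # 3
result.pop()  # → 3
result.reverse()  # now []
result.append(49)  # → [49]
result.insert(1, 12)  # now [49, 12]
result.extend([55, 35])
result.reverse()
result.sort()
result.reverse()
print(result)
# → [55, 49, 35, 12]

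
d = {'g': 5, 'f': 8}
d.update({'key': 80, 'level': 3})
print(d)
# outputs {'g': 5, 'f': 8, 'key': 80, 'level': 3}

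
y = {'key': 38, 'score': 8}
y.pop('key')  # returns 38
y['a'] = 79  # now {'score': 8, 'a': 79}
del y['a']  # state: {'score': 8}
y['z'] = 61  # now {'score': 8, 'z': 61}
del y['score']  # {'z': 61}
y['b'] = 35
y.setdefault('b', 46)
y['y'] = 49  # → {'z': 61, 'b': 35, 'y': 49}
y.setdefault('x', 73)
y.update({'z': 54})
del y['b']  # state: {'z': 54, 'y': 49, 'x': 73}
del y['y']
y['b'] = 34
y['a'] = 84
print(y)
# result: {'z': 54, 'x': 73, 'b': 34, 'a': 84}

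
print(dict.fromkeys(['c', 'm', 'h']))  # {'c': None, 'm': None, 'h': None}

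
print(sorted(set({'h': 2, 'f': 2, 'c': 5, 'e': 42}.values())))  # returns [2, 5, 42]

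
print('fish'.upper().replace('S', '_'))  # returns FI_H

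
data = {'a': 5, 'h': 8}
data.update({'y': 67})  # {'a': 5, 'h': 8, 'y': 67}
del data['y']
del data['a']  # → {'h': 8}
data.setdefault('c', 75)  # 75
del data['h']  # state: {'c': 75}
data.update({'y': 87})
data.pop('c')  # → 75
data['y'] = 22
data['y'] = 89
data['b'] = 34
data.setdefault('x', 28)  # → 28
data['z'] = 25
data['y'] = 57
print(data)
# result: {'y': 57, 'b': 34, 'x': 28, 'z': 25}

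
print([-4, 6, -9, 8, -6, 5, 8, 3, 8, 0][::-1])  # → [0, 8, 3, 8, 5, -6, 8, -9, 6, -4]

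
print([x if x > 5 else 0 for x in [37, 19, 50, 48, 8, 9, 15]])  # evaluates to [37, 19, 50, 48, 8, 9, 15]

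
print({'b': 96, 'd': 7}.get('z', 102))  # 102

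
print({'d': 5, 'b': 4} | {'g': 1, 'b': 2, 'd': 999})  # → {'d': 999, 'b': 2, 'g': 1}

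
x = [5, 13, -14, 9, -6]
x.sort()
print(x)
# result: [-14, -6, 5, 9, 13]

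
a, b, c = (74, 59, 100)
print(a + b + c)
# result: 233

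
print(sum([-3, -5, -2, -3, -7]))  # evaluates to -20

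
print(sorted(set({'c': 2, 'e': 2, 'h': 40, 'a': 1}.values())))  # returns [1, 2, 40]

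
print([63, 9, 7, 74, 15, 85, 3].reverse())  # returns None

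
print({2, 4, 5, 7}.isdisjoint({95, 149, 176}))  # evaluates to True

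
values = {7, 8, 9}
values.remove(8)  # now {7, 9}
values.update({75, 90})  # {7, 9, 75, 90}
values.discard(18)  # {7, 9, 75, 90}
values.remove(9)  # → {7, 75, 90}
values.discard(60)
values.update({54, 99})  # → {7, 54, 75, 90, 99}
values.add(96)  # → {7, 54, 75, 90, 96, 99}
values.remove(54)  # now {7, 75, 90, 96, 99}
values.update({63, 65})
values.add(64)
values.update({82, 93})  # {7, 63, 64, 65, 75, 82, 90, 93, 96, 99}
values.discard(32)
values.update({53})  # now {7, 53, 63, 64, 65, 75, 82, 90, 93, 96, 99}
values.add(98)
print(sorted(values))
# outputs [7, 53, 63, 64, 65, 75, 82, 90, 93, 96, 98, 99]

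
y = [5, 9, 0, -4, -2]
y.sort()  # [-4, -2, 0, 5, 9]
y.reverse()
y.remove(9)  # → [5, 0, -2, -4]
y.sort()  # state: [-4, -2, 0, 5]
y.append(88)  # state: [-4, -2, 0, 5, 88]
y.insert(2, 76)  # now [-4, -2, 76, 0, 5, 88]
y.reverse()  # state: [88, 5, 0, 76, -2, -4]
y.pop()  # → -4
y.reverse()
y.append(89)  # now [-2, 76, 0, 5, 88, 89]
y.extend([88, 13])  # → [-2, 76, 0, 5, 88, 89, 88, 13]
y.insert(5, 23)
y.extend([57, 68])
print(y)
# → [-2, 76, 0, 5, 88, 23, 89, 88, 13, 57, 68]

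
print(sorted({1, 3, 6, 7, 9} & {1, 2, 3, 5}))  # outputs [1, 3]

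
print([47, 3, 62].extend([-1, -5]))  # None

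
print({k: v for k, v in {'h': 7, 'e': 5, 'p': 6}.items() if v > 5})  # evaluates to {'h': 7, 'p': 6}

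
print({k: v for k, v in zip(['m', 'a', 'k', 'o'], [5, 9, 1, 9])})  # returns {'m': 5, 'a': 9, 'k': 1, 'o': 9}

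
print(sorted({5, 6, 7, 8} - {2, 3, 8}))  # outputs [5, 6, 7]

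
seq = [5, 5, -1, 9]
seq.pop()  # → 9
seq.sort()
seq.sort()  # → [-1, 5, 5]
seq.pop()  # 5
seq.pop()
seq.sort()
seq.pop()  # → -1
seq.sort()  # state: []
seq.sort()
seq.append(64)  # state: [64]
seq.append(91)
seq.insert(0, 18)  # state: [18, 64, 91]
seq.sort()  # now [18, 64, 91]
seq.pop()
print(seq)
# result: [18, 64]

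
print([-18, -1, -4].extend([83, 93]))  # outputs None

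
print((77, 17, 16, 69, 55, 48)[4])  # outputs 55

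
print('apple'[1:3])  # pp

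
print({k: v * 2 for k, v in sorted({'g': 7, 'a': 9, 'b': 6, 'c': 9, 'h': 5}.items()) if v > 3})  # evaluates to {'a': 18, 'b': 12, 'c': 18, 'g': 14, 'h': 10}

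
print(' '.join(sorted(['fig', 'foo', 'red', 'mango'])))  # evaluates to fig foo mango red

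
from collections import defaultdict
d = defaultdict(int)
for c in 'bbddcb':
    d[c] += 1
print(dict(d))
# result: {'b': 3, 'd': 2, 'c': 1}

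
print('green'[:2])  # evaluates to gr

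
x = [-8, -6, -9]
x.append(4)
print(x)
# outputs [-8, -6, -9, 4]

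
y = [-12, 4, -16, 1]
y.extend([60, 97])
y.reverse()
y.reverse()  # [-12, 4, -16, 1, 60, 97]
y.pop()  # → 97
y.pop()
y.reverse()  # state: [1, -16, 4, -12]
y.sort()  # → [-16, -12, 1, 4]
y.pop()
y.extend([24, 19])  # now [-16, -12, 1, 24, 19]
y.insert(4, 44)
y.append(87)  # [-16, -12, 1, 24, 44, 19, 87]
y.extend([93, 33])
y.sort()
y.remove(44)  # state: [-16, -12, 1, 19, 24, 33, 87, 93]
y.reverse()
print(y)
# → [93, 87, 33, 24, 19, 1, -12, -16]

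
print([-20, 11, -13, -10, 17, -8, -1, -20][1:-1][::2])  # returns [11, -10, -8]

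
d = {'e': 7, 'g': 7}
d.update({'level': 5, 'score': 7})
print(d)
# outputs {'e': 7, 'g': 7, 'level': 5, 'score': 7}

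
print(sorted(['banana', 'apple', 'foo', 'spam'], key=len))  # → ['foo', 'spam', 'apple', 'banana']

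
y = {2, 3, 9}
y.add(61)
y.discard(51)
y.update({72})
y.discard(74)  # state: {2, 3, 9, 61, 72}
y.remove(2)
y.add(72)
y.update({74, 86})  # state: {3, 9, 61, 72, 74, 86}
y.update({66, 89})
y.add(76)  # {3, 9, 61, 66, 72, 74, 76, 86, 89}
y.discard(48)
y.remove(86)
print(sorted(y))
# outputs [3, 9, 61, 66, 72, 74, 76, 89]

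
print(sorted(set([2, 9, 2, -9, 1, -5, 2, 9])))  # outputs [-9, -5, 1, 2, 9]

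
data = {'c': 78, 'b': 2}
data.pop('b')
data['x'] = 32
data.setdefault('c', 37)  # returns 78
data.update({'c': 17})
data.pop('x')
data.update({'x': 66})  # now {'c': 17, 'x': 66}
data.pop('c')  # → 17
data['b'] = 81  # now {'x': 66, 'b': 81}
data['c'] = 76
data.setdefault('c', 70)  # 76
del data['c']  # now {'x': 66, 'b': 81}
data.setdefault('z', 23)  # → 23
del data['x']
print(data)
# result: {'b': 81, 'z': 23}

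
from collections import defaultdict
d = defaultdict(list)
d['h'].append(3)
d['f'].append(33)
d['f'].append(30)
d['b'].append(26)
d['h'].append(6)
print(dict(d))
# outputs {'h': [3, 6], 'f': [33, 30], 'b': [26]}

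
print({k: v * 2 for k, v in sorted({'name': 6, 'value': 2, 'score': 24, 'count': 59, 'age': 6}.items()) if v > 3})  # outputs {'age': 12, 'count': 118, 'name': 12, 'score': 48}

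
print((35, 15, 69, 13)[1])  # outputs 15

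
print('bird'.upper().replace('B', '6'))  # 6IRD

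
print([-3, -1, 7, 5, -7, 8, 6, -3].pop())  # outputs -3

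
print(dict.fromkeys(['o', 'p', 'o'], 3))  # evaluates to {'o': 3, 'p': 3}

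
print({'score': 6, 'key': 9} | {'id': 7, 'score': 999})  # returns {'score': 999, 'key': 9, 'id': 7}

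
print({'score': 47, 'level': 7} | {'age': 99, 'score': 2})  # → {'score': 2, 'level': 7, 'age': 99}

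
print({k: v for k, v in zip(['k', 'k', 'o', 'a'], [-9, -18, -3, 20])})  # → {'k': -18, 'o': -3, 'a': 20}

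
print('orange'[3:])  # nge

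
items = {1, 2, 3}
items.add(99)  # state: {1, 2, 3, 99}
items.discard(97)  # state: {1, 2, 3, 99}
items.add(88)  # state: {1, 2, 3, 88, 99}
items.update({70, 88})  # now {1, 2, 3, 70, 88, 99}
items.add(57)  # {1, 2, 3, 57, 70, 88, 99}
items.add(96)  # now {1, 2, 3, 57, 70, 88, 96, 99}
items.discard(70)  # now {1, 2, 3, 57, 88, 96, 99}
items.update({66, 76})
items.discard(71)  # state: {1, 2, 3, 57, 66, 76, 88, 96, 99}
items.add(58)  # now {1, 2, 3, 57, 58, 66, 76, 88, 96, 99}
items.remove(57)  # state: {1, 2, 3, 58, 66, 76, 88, 96, 99}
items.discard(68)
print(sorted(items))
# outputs [1, 2, 3, 58, 66, 76, 88, 96, 99]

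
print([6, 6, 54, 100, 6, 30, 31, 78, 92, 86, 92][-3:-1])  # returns [92, 86]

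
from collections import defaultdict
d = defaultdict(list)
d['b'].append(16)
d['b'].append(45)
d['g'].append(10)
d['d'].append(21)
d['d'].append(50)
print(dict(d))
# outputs {'b': [16, 45], 'g': [10], 'd': [21, 50]}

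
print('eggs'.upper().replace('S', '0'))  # EGG0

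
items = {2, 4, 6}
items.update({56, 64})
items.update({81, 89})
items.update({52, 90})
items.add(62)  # {2, 4, 6, 52, 56, 62, 64, 81, 89, 90}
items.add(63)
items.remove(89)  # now {2, 4, 6, 52, 56, 62, 63, 64, 81, 90}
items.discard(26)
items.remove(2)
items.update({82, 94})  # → {4, 6, 52, 56, 62, 63, 64, 81, 82, 90, 94}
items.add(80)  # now {4, 6, 52, 56, 62, 63, 64, 80, 81, 82, 90, 94}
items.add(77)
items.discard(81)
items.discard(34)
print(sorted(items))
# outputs [4, 6, 52, 56, 62, 63, 64, 77, 80, 82, 90, 94]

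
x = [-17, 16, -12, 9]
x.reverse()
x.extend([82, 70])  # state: [9, -12, 16, -17, 82, 70]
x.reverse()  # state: [70, 82, -17, 16, -12, 9]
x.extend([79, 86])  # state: [70, 82, -17, 16, -12, 9, 79, 86]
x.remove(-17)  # [70, 82, 16, -12, 9, 79, 86]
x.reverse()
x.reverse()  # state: [70, 82, 16, -12, 9, 79, 86]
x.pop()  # 86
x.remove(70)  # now [82, 16, -12, 9, 79]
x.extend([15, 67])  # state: [82, 16, -12, 9, 79, 15, 67]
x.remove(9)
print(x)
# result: [82, 16, -12, 79, 15, 67]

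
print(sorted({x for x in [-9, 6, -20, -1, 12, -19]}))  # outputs [-20, -19, -9, -1, 6, 12]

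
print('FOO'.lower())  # foo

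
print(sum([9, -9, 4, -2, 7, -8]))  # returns 1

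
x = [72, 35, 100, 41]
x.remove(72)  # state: [35, 100, 41]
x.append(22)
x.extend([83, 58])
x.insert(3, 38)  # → [35, 100, 41, 38, 22, 83, 58]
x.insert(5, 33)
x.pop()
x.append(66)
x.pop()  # 66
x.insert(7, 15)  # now [35, 100, 41, 38, 22, 33, 83, 15]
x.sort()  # [15, 22, 33, 35, 38, 41, 83, 100]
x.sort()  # [15, 22, 33, 35, 38, 41, 83, 100]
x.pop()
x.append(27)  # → [15, 22, 33, 35, 38, 41, 83, 27]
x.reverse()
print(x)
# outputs [27, 83, 41, 38, 35, 33, 22, 15]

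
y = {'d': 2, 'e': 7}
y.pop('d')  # 2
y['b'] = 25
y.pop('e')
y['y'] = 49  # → {'b': 25, 'y': 49}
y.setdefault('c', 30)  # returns 30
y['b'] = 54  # {'b': 54, 'y': 49, 'c': 30}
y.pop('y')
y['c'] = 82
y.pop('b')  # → 54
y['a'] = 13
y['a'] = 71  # {'c': 82, 'a': 71}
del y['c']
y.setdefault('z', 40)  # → 40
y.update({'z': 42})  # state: {'a': 71, 'z': 42}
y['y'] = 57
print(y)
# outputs {'a': 71, 'z': 42, 'y': 57}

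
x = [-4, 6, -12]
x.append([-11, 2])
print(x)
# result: [-4, 6, -12, [-11, 2]]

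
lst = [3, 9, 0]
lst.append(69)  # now [3, 9, 0, 69]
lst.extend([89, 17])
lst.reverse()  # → [17, 89, 69, 0, 9, 3]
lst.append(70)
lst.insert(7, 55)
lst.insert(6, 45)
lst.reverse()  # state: [55, 70, 45, 3, 9, 0, 69, 89, 17]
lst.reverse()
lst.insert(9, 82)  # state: [17, 89, 69, 0, 9, 3, 45, 70, 55, 82]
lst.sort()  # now [0, 3, 9, 17, 45, 55, 69, 70, 82, 89]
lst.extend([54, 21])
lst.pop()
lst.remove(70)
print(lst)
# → [0, 3, 9, 17, 45, 55, 69, 82, 89, 54]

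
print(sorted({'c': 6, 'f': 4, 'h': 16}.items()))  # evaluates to [('c', 6), ('f', 4), ('h', 16)]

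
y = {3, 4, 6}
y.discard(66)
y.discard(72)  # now {3, 4, 6}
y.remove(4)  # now {3, 6}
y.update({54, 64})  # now {3, 6, 54, 64}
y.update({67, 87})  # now {3, 6, 54, 64, 67, 87}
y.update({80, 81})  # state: {3, 6, 54, 64, 67, 80, 81, 87}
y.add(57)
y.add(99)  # {3, 6, 54, 57, 64, 67, 80, 81, 87, 99}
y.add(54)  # {3, 6, 54, 57, 64, 67, 80, 81, 87, 99}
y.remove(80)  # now {3, 6, 54, 57, 64, 67, 81, 87, 99}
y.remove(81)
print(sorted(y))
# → [3, 6, 54, 57, 64, 67, 87, 99]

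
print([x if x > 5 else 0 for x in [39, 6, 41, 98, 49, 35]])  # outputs [39, 6, 41, 98, 49, 35]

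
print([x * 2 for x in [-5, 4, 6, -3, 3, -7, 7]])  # [-10, 8, 12, -6, 6, -14, 14]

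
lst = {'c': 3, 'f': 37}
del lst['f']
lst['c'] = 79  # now {'c': 79}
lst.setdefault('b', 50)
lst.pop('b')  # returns 50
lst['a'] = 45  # {'c': 79, 'a': 45}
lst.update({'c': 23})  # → {'c': 23, 'a': 45}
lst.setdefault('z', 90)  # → 90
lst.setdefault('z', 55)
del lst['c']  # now {'a': 45, 'z': 90}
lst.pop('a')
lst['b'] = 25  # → {'z': 90, 'b': 25}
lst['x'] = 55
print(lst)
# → {'z': 90, 'b': 25, 'x': 55}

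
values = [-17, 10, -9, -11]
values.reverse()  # [-11, -9, 10, -17]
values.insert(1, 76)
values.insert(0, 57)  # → [57, -11, 76, -9, 10, -17]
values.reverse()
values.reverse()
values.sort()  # [-17, -11, -9, 10, 57, 76]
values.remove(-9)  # [-17, -11, 10, 57, 76]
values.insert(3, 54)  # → [-17, -11, 10, 54, 57, 76]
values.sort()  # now [-17, -11, 10, 54, 57, 76]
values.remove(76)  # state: [-17, -11, 10, 54, 57]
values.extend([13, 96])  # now [-17, -11, 10, 54, 57, 13, 96]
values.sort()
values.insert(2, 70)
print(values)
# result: [-17, -11, 70, 10, 13, 54, 57, 96]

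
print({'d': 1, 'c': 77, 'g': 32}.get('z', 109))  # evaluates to 109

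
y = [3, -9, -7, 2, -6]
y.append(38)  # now [3, -9, -7, 2, -6, 38]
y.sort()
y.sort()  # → [-9, -7, -6, 2, 3, 38]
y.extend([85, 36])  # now [-9, -7, -6, 2, 3, 38, 85, 36]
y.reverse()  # [36, 85, 38, 3, 2, -6, -7, -9]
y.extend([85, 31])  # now [36, 85, 38, 3, 2, -6, -7, -9, 85, 31]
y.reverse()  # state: [31, 85, -9, -7, -6, 2, 3, 38, 85, 36]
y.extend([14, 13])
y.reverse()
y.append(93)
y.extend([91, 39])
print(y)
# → [13, 14, 36, 85, 38, 3, 2, -6, -7, -9, 85, 31, 93, 91, 39]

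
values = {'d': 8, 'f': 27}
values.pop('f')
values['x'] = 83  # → {'d': 8, 'x': 83}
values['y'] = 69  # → {'d': 8, 'x': 83, 'y': 69}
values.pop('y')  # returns 69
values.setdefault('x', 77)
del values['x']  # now {'d': 8}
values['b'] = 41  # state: {'d': 8, 'b': 41}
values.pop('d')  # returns 8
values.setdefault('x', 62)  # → 62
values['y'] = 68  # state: {'b': 41, 'x': 62, 'y': 68}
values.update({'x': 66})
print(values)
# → {'b': 41, 'x': 66, 'y': 68}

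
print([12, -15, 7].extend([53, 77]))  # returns None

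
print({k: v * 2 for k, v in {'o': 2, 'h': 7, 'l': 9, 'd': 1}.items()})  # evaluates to {'o': 4, 'h': 14, 'l': 18, 'd': 2}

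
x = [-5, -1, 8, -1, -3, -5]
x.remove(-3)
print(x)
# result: [-5, -1, 8, -1, -5]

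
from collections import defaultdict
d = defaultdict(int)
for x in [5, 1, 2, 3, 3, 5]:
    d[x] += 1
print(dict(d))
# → {5: 2, 1: 1, 2: 1, 3: 2}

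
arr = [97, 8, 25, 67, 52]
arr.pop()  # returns 52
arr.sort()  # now [8, 25, 67, 97]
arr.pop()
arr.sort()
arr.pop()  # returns 67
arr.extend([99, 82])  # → [8, 25, 99, 82]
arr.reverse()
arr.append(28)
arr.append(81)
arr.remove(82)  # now [99, 25, 8, 28, 81]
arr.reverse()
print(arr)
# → [81, 28, 8, 25, 99]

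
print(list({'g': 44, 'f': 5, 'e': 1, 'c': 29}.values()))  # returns [44, 5, 1, 29]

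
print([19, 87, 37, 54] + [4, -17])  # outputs [19, 87, 37, 54, 4, -17]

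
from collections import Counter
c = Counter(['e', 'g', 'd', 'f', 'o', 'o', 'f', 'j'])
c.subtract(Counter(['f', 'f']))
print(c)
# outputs Counter({'o': 2, 'e': 1, 'g': 1, 'd': 1, 'j': 1, 'f': 0})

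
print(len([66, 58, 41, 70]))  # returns 4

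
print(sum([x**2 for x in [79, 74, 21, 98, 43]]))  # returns 23611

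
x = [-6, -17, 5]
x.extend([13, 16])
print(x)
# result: [-6, -17, 5, 13, 16]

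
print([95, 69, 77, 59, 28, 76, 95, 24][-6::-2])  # [77, 95]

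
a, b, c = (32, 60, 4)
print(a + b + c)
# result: 96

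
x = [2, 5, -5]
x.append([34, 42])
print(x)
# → [2, 5, -5, [34, 42]]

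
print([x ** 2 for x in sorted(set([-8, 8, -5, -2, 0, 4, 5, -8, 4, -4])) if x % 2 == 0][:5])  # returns [64, 16, 4, 0, 16]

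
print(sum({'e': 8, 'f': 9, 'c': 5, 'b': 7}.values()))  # 29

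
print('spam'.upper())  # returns SPAM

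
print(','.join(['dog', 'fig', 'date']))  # dog,fig,date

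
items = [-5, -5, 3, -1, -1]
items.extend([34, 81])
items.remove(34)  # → [-5, -5, 3, -1, -1, 81]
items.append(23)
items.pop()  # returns 23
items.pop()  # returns 81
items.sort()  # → [-5, -5, -1, -1, 3]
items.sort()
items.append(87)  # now [-5, -5, -1, -1, 3, 87]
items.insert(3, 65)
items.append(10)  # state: [-5, -5, -1, 65, -1, 3, 87, 10]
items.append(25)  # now [-5, -5, -1, 65, -1, 3, 87, 10, 25]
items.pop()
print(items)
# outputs [-5, -5, -1, 65, -1, 3, 87, 10]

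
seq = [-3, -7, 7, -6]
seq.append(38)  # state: [-3, -7, 7, -6, 38]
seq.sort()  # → [-7, -6, -3, 7, 38]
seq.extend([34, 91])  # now [-7, -6, -3, 7, 38, 34, 91]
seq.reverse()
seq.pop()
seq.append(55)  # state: [91, 34, 38, 7, -3, -6, 55]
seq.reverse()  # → [55, -6, -3, 7, 38, 34, 91]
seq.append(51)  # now [55, -6, -3, 7, 38, 34, 91, 51]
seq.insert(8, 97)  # [55, -6, -3, 7, 38, 34, 91, 51, 97]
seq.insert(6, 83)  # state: [55, -6, -3, 7, 38, 34, 83, 91, 51, 97]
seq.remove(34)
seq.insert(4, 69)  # [55, -6, -3, 7, 69, 38, 83, 91, 51, 97]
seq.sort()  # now [-6, -3, 7, 38, 51, 55, 69, 83, 91, 97]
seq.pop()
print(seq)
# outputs [-6, -3, 7, 38, 51, 55, 69, 83, 91]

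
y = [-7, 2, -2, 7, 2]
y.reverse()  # [2, 7, -2, 2, -7]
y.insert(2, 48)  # [2, 7, 48, -2, 2, -7]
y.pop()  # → -7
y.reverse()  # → [2, -2, 48, 7, 2]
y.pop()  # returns 2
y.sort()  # [-2, 2, 7, 48]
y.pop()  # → 48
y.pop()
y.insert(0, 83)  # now [83, -2, 2]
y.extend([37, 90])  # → [83, -2, 2, 37, 90]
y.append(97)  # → [83, -2, 2, 37, 90, 97]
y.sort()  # [-2, 2, 37, 83, 90, 97]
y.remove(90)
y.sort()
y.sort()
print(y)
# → [-2, 2, 37, 83, 97]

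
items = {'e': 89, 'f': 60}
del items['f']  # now {'e': 89}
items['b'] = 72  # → {'e': 89, 'b': 72}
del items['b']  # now {'e': 89}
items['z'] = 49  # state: {'e': 89, 'z': 49}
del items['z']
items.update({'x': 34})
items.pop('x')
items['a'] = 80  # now {'e': 89, 'a': 80}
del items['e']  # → {'a': 80}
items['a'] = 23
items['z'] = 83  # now {'a': 23, 'z': 83}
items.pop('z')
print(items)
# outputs {'a': 23}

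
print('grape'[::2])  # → gae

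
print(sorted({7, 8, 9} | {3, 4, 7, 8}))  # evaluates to [3, 4, 7, 8, 9]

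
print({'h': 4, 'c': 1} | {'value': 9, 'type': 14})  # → {'h': 4, 'c': 1, 'value': 9, 'type': 14}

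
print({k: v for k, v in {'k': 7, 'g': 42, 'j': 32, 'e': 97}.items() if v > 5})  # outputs {'k': 7, 'g': 42, 'j': 32, 'e': 97}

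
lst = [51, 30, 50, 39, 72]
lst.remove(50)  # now [51, 30, 39, 72]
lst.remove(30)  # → [51, 39, 72]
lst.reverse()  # [72, 39, 51]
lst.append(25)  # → [72, 39, 51, 25]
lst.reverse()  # [25, 51, 39, 72]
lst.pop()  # 72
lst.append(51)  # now [25, 51, 39, 51]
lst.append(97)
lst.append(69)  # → [25, 51, 39, 51, 97, 69]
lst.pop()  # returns 69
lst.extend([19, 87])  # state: [25, 51, 39, 51, 97, 19, 87]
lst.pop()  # 87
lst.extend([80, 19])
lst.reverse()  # [19, 80, 19, 97, 51, 39, 51, 25]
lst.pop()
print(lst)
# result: [19, 80, 19, 97, 51, 39, 51]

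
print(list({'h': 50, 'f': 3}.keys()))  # ['h', 'f']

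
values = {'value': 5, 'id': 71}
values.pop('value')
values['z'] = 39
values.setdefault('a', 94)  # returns 94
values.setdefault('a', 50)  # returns 94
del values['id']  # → {'z': 39, 'a': 94}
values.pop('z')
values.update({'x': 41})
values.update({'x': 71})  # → {'a': 94, 'x': 71}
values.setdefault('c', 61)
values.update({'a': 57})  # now {'a': 57, 'x': 71, 'c': 61}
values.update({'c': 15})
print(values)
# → {'a': 57, 'x': 71, 'c': 15}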